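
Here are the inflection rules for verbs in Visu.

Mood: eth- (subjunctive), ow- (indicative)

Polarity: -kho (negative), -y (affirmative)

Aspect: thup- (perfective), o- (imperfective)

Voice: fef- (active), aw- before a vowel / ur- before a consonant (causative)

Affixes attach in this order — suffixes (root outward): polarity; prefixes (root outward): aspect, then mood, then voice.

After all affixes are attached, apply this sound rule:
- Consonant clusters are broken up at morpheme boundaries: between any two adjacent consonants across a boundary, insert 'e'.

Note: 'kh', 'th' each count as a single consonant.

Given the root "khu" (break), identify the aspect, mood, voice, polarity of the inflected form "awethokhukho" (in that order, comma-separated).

imperfective, subjunctive, causative, negative

Segment: aw-eth-o-khu-kho.
aspect: o- → imperfective.
mood: eth- → subjunctive.
voice: aw/ur- → causative.
polarity: -kho → negative.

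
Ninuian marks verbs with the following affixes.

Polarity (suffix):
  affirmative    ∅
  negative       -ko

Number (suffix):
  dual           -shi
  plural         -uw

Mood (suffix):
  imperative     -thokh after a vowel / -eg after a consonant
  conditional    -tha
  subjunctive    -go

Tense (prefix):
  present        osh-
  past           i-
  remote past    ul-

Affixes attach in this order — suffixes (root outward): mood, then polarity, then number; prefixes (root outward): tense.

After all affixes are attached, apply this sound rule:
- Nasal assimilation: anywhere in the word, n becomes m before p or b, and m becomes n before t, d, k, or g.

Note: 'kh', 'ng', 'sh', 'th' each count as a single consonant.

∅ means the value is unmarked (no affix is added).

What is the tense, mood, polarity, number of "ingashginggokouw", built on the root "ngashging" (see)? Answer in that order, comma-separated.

Segment: i-ngashging-go-ko-uw.
tense: i- → past.
mood: -go → subjunctive.
polarity: -ko → negative.
number: -uw → plural.

past, subjunctive, negative, plural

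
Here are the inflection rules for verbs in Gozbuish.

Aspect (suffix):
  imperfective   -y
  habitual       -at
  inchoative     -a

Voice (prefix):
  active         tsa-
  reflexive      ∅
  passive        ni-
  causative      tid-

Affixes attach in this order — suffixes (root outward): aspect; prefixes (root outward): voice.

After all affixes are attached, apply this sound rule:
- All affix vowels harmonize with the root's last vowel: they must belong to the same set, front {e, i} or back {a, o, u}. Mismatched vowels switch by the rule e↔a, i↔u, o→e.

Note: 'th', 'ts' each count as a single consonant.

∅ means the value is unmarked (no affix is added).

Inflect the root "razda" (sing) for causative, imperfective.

tudrazday

Attach aspect imperfective -y → razday.
Attach voice causative tid- → tidrazday.
Apply vowel harmony: tidrazday → tudrazday.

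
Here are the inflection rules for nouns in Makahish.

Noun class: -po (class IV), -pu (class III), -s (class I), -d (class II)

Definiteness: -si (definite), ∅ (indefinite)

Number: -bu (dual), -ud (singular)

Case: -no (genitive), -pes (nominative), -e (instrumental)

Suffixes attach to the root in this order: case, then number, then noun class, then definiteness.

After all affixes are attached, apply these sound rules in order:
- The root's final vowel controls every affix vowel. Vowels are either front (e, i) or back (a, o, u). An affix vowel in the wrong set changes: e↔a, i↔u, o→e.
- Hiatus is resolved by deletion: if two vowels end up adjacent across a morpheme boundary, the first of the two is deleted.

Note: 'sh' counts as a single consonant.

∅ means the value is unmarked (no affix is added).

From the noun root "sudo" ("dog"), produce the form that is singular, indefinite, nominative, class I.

Attach case nominative -pes → sudopes.
Attach number singular -ud → sudopesud.
Attach noun class class I -s → sudopesuds.
definiteness = indefinite: zero marking, form stays sudopesuds.
Apply vowel harmony: sudopesuds → sudopasuds.
Vowel deletion: no change.

sudopasuds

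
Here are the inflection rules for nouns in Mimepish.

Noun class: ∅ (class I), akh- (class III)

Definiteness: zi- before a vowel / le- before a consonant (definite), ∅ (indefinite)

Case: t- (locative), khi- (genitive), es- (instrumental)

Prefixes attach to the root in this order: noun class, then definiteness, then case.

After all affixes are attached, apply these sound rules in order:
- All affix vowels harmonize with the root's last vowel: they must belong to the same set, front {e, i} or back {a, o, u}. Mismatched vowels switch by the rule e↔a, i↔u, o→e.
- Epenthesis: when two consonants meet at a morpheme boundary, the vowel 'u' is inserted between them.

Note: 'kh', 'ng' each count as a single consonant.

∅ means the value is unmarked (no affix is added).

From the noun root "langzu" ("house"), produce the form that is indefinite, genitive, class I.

noun class = class I: zero marking, form stays langzu.
definiteness = indefinite: zero marking, form stays langzu.
Attach case genitive khi- → khilangzu.
Apply vowel harmony: khilangzu → khulangzu.
Epenthesis: no change.

khulangzu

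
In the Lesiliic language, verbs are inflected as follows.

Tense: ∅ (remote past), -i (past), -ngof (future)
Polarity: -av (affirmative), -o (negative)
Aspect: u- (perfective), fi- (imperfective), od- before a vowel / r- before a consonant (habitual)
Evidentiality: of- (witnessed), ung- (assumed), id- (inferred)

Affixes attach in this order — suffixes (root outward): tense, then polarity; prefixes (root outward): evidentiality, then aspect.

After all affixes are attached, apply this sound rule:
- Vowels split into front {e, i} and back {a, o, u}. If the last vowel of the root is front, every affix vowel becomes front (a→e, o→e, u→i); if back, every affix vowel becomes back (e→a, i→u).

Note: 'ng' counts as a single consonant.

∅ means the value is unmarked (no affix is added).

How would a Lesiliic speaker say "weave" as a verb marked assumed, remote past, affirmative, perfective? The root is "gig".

iinggigev

Attach evidentiality assumed ung- → unggig.
tense = remote past: zero marking, form stays unggig.
Attach aspect perfective u- → uunggig.
Attach polarity affirmative -av → uunggigav.
Apply vowel harmony: uunggigav → iinggigev.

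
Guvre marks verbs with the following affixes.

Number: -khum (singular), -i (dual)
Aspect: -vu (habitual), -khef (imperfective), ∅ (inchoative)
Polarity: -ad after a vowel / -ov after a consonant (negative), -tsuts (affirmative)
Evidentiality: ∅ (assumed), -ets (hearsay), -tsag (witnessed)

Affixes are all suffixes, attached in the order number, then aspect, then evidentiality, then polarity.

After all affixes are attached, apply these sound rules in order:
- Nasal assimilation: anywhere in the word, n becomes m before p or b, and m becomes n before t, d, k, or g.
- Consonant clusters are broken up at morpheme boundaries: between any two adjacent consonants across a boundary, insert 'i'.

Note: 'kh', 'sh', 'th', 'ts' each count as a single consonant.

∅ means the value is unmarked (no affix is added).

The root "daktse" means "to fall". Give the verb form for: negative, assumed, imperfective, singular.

Attach number singular -khum → daktsekhum.
Attach aspect imperfective -khef → daktsekhumkhef.
evidentiality = assumed: zero marking, form stays daktsekhumkhef.
Attach polarity negative -ov (after consonant 'f') → daktsekhumkhefov.
Nasal assimilation: no change.
Apply epenthesis: daktsekhumkhefov → daktsekhumikhefov.

daktsekhumikhefov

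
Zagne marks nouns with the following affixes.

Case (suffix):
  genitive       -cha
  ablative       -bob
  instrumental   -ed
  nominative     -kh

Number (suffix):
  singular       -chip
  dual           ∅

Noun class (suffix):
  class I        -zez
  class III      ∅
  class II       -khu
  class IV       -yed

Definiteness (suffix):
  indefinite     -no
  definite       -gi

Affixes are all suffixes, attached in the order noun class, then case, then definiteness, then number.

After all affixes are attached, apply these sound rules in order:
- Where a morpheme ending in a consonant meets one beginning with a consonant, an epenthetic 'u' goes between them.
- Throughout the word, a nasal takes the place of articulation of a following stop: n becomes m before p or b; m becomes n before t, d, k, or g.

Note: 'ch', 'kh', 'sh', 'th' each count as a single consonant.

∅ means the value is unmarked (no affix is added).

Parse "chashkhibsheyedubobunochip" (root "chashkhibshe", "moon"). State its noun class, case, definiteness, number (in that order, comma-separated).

Segment: chashkhibshe-yed-bob-no-chip.
noun class: -yed → class IV.
case: -bob → ablative.
definiteness: -no → indefinite.
number: -chip → singular.

class IV, ablative, indefinite, singular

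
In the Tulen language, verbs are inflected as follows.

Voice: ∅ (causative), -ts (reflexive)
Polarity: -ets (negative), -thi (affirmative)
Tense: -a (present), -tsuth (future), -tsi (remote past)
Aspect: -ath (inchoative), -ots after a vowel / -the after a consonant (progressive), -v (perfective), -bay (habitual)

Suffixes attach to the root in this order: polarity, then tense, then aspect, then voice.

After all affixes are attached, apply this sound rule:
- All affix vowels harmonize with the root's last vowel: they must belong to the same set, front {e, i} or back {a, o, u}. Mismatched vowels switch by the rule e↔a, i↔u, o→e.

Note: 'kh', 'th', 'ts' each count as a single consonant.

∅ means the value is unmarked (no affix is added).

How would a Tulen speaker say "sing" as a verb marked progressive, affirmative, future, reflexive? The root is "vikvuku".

vikvukuthutsuththats

Attach polarity affirmative -thi → vikvukuthi.
Attach tense future -tsuth → vikvukuthitsuth.
Attach aspect progressive -the (after consonant 'th') → vikvukuthitsuththe.
Attach voice reflexive -ts → vikvukuthitsuththets.
Apply vowel harmony: vikvukuthitsuththets → vikvukuthutsuththats.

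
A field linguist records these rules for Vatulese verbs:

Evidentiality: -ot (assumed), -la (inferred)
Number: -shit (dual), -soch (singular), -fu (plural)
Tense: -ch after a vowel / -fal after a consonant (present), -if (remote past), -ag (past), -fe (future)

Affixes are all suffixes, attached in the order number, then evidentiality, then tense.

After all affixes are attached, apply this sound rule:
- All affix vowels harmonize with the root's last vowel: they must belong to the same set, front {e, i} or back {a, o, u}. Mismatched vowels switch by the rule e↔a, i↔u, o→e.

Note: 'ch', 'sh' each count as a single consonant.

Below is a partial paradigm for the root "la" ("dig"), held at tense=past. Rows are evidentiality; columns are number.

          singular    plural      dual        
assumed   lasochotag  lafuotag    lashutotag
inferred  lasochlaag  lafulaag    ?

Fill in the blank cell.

lashutlaag

Attach number dual -shit → lashit.
Attach evidentiality inferred -la → lashitla.
Attach tense past -ag → lashitlaag.
Apply vowel harmony: lashitlaag → lashutlaag.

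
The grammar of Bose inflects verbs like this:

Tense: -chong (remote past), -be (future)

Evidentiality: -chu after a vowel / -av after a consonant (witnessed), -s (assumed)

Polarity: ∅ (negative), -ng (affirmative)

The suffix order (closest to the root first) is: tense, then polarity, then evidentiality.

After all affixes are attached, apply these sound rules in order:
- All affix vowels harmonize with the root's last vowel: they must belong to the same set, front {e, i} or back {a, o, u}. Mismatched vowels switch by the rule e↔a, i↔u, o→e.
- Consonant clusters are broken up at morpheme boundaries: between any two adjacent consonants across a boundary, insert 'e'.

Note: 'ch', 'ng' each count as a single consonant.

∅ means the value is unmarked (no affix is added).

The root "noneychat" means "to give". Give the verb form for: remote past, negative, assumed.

noneychatechonges

Attach tense remote past -chong → noneychatchong.
polarity = negative: zero marking, form stays noneychatchong.
Attach evidentiality assumed -s → noneychatchongs.
Vowel harmony: no change.
Apply epenthesis: noneychatchongs → noneychatechonges.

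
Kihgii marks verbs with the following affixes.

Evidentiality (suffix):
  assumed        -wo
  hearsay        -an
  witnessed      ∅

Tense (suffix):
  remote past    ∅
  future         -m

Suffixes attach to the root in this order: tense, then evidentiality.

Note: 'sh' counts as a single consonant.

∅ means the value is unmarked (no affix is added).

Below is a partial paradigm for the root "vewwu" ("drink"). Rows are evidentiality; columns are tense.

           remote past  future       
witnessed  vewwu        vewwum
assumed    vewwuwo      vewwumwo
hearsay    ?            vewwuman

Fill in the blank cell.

vewwuan

tense = remote past: zero marking, form stays vewwu.
Attach evidentiality hearsay -an → vewwuan.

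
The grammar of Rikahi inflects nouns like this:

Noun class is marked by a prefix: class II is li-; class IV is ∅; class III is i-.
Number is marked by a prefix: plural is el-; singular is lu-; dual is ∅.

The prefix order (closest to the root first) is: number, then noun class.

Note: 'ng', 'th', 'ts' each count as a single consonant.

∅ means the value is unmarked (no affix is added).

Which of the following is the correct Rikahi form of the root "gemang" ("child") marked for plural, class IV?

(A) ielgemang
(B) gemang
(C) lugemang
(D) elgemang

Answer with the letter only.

D

Attach number plural el- → elgemang.
noun class = class IV: zero marking, form stays elgemang.
So the correct form is elgemang, option (D).
(C) lugemang is wrong: it uses singular instead of plural for number.
(B) gemang is wrong: it uses dual instead of plural for number.
(A) ielgemang is wrong: it uses class III instead of class IV for noun class.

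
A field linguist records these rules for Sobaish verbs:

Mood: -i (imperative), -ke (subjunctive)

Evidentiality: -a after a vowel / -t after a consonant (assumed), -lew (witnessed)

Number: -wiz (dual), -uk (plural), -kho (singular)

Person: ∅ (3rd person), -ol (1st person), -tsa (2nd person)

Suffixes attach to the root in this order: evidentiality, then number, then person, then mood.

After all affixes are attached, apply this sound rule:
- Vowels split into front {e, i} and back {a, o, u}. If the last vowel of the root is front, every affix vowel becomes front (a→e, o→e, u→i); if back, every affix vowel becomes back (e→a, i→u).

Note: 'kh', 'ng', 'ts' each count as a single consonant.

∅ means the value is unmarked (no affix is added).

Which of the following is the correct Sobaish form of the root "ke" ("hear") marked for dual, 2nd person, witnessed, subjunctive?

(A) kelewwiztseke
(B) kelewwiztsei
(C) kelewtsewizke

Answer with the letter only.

A

Attach evidentiality witnessed -lew → kelew.
Attach number dual -wiz → kelewwiz.
Attach person 2nd person -tsa → kelewwiztsa.
Attach mood subjunctive -ke → kelewwiztsake.
Apply vowel harmony: kelewwiztsake → kelewwiztseke.
So the correct form is kelewwiztseke, option (A).
(C) kelewtsewizke is wrong: it has the affixes in the wrong order.
(B) kelewwiztsei is wrong: it uses imperative instead of subjunctive for mood.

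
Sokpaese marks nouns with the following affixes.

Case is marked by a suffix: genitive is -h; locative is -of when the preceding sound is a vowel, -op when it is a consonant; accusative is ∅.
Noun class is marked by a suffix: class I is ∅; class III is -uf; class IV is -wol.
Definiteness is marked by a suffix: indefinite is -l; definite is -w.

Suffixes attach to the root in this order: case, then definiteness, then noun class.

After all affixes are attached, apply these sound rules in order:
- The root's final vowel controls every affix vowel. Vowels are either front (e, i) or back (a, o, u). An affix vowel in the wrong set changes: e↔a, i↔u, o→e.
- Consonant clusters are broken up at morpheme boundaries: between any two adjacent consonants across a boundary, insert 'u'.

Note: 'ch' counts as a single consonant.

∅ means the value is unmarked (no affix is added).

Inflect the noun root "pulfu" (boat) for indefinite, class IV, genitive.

pulfuhuluwol

Attach case genitive -h → pulfuh.
Attach definiteness indefinite -l → pulfuhl.
Attach noun class class IV -wol → pulfuhlwol.
Vowel harmony: no change.
Apply epenthesis: pulfuhlwol → pulfuhuluwol.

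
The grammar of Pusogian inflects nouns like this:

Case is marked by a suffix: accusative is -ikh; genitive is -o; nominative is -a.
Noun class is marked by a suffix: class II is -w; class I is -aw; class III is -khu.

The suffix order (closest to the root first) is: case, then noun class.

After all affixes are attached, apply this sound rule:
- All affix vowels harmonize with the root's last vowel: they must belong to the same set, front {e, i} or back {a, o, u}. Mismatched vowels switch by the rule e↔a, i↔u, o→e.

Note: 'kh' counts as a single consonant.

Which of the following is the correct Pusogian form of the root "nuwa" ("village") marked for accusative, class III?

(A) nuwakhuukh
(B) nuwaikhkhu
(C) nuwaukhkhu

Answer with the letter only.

Attach case accusative -ikh → nuwaikh.
Attach noun class class III -khu → nuwaikhkhu.
Apply vowel harmony: nuwaikhkhu → nuwaukhkhu.
So the correct form is nuwaukhkhu, option (C).
(A) nuwakhuukh is wrong: it has the affixes in the wrong order.
(B) nuwaikhkhu is wrong: it fails to apply the sound rule(s).

C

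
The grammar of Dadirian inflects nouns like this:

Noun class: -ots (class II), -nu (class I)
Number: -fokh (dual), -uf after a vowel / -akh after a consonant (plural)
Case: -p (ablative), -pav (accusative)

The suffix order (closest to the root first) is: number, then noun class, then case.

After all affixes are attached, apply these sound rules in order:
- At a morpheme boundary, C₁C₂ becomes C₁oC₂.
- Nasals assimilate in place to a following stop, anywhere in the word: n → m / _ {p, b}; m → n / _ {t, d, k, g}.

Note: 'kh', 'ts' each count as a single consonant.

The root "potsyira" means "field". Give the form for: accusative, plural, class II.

potsyiraufotsopav

Attach number plural -uf (after vowel 'a') → potsyirauf.
Attach noun class class II -ots → potsyiraufots.
Attach case accusative -pav → potsyiraufotspav.
Apply epenthesis: potsyiraufotspav → potsyiraufotsopav.
Nasal assimilation: no change.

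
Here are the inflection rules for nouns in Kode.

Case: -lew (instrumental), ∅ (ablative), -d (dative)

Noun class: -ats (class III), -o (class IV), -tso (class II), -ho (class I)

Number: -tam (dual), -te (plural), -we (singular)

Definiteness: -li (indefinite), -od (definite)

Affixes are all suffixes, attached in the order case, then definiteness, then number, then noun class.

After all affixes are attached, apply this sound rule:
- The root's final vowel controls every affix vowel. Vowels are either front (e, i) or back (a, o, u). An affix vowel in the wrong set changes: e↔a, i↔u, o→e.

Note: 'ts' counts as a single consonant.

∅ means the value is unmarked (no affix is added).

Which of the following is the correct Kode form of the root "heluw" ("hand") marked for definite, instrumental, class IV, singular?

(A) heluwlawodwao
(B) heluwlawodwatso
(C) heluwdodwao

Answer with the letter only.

A

Attach case instrumental -lew → heluwlew.
Attach definiteness definite -od → heluwlewod.
Attach number singular -we → heluwlewodwe.
Attach noun class class IV -o → heluwlewodweo.
Apply vowel harmony: heluwlewodweo → heluwlawodwao.
So the correct form is heluwlawodwao, option (A).
(B) heluwlawodwatso is wrong: it uses class II instead of class IV for noun class.
(C) heluwdodwao is wrong: it uses dative instead of instrumental for case.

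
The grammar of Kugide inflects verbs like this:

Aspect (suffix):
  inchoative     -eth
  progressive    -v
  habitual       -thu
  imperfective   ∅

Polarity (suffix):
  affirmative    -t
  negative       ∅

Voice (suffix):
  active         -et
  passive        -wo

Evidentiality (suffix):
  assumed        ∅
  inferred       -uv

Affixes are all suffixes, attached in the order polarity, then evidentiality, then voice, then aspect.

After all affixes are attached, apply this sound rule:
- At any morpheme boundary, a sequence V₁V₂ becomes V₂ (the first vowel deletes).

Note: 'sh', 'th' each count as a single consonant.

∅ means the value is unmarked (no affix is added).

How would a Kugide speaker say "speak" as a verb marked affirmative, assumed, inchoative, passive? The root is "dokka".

dokkatweth

Attach polarity affirmative -t → dokkat.
evidentiality = assumed: zero marking, form stays dokkat.
Attach voice passive -wo → dokkatwo.
Attach aspect inchoative -eth → dokkatwoeth.
Apply vowel deletion: dokkatwoeth → dokkatweth.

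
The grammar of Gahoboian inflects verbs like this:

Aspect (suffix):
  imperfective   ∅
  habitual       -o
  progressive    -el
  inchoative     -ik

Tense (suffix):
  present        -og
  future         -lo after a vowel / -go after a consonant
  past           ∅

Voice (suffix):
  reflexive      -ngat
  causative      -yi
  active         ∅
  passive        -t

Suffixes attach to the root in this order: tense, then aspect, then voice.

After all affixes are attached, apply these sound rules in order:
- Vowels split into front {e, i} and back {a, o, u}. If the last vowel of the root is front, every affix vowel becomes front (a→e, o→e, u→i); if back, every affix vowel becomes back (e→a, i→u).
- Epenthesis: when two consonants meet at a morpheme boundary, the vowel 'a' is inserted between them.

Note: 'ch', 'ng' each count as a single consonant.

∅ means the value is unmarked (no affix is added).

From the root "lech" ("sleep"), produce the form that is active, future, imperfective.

Attach tense future -go (after consonant 'ch') → lechgo.
aspect = imperfective: zero marking, form stays lechgo.
voice = active: zero marking, form stays lechgo.
Apply vowel harmony: lechgo → lechge.
Apply epenthesis: lechge → lechage.

lechage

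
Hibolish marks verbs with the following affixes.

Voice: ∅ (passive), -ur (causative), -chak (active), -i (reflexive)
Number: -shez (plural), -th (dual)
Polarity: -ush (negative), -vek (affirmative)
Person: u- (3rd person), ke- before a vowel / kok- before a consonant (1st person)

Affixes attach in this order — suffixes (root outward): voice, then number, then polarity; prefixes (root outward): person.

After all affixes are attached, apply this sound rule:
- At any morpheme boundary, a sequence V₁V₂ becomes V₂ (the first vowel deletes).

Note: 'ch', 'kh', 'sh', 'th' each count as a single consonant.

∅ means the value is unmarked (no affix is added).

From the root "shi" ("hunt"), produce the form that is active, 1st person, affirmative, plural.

kokshichakshezvek

Attach voice active -chak → shichak.
Attach number plural -shez → shichakshez.
Attach polarity affirmative -vek → shichakshezvek.
Attach person 1st person kok- (before consonant 'sh') → kokshichakshezvek.
Vowel deletion: no change.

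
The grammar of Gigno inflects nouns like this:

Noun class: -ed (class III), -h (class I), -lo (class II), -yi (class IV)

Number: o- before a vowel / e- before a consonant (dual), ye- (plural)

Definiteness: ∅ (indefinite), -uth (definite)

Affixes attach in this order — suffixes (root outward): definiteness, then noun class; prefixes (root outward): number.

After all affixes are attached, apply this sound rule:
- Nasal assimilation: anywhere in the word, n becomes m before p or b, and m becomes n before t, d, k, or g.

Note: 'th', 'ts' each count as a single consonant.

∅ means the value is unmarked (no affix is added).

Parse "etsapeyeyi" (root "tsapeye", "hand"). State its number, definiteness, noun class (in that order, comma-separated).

dual, indefinite, class IV

Segment: e-tsapeye-yi.
number: o/e- → dual.
definiteness: ∅ → indefinite.
noun class: -yi → class IV.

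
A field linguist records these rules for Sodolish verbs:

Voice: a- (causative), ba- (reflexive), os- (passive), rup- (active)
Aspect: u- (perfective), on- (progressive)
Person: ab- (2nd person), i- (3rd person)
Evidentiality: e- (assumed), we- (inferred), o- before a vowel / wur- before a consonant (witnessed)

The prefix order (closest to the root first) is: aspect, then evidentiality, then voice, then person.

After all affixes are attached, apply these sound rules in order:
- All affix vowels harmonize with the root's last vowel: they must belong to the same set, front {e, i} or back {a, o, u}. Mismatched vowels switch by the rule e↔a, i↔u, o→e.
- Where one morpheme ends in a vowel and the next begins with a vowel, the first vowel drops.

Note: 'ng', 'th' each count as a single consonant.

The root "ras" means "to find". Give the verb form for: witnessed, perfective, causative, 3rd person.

Attach aspect perfective u- → uras.
Attach evidentiality witnessed o- (before vowel 'u') → ouras.
Attach voice causative a- → aouras.
Attach person 3rd person i- → iaouras.
Apply vowel harmony: iaouras → uaouras.
Apply vowel deletion: uaouras → uras.

uras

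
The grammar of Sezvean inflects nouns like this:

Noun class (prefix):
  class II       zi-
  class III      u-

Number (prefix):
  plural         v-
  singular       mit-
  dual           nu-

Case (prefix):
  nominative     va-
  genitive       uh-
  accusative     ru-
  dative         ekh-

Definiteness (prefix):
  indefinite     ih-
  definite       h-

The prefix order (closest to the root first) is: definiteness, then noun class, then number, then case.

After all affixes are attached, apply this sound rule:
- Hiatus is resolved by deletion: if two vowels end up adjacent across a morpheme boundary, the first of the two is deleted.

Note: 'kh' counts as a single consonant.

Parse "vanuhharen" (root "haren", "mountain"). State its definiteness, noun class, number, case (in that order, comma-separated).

definite, class III, dual, nominative

Segment: va-nu-u-h-haren.
definiteness: h- → definite.
noun class: u- → class III.
number: nu- → dual.
case: va- → nominative.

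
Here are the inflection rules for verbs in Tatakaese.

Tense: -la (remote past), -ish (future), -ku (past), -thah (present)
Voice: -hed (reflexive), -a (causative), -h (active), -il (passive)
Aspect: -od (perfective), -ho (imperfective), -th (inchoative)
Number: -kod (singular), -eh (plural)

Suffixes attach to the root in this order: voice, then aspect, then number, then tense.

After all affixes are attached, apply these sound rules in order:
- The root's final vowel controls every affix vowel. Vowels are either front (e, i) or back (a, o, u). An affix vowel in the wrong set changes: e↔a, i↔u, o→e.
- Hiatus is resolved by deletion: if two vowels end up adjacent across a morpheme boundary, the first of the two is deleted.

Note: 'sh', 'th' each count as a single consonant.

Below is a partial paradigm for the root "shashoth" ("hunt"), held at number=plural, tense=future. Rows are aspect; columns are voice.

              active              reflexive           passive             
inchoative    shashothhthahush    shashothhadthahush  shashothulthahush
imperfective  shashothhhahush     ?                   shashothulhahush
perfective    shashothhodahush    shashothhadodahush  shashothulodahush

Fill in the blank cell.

Attach voice reflexive -hed → shashothhed.
Attach aspect imperfective -ho → shashothhedho.
Attach number plural -eh → shashothhedhoeh.
Attach tense future -ish → shashothhedhoehish.
Apply vowel harmony: shashothhedhoehish → shashothhadhoahush.
Apply vowel deletion: shashothhadhoahush → shashothhadhahush.

shashothhadhahush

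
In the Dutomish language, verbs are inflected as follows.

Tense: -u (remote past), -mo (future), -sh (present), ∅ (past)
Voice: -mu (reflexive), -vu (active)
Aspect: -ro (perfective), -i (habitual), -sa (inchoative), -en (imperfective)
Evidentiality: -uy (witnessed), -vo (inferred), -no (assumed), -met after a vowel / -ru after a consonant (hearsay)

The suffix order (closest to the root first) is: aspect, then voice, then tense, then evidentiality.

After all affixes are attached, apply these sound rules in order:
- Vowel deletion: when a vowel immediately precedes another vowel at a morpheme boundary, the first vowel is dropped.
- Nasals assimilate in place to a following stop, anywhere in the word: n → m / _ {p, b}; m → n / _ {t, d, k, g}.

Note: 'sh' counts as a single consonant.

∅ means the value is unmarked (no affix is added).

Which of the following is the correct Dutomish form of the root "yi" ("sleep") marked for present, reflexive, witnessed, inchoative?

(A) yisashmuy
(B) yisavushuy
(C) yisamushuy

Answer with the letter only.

C

Attach aspect inchoative -sa → yisa.
Attach voice reflexive -mu → yisamu.
Attach tense present -sh → yisamush.
Attach evidentiality witnessed -uy → yisamushuy.
Vowel deletion: no change.
Nasal assimilation: no change.
So the correct form is yisamushuy, option (C).
(B) yisavushuy is wrong: it uses active instead of reflexive for voice.
(A) yisashmuy is wrong: it has the affixes in the wrong order.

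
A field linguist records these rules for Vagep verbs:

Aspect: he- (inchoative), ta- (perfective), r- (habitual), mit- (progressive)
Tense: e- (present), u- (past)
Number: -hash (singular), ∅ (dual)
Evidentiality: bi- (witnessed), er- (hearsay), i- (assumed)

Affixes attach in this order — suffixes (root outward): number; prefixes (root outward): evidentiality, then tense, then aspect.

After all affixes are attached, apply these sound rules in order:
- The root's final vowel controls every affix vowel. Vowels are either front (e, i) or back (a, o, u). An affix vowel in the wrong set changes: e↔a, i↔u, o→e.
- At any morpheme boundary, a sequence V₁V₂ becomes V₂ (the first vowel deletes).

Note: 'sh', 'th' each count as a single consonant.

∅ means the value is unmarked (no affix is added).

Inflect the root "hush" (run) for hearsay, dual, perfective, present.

tarhush

Attach evidentiality hearsay er- → erhush.
number = dual: zero marking, form stays erhush.
Attach tense present e- → eerhush.
Attach aspect perfective ta- → taeerhush.
Apply vowel harmony: taeerhush → taaarhush.
Apply vowel deletion: taaarhush → tarhush.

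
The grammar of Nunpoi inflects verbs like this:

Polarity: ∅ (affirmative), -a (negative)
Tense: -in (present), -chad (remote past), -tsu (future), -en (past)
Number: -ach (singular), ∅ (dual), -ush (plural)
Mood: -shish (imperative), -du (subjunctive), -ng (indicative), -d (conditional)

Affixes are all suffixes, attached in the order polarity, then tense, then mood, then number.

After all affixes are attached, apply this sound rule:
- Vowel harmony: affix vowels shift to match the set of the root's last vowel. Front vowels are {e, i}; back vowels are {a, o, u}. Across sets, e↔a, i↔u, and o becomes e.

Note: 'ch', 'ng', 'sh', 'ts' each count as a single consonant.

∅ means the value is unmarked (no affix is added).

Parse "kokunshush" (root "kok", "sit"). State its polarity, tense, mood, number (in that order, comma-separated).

affirmative, present, imperative, dual

Segment: kok-in-shish.
polarity: ∅ → affirmative.
tense: -in → present.
mood: -shish → imperative.
number: ∅ → dual.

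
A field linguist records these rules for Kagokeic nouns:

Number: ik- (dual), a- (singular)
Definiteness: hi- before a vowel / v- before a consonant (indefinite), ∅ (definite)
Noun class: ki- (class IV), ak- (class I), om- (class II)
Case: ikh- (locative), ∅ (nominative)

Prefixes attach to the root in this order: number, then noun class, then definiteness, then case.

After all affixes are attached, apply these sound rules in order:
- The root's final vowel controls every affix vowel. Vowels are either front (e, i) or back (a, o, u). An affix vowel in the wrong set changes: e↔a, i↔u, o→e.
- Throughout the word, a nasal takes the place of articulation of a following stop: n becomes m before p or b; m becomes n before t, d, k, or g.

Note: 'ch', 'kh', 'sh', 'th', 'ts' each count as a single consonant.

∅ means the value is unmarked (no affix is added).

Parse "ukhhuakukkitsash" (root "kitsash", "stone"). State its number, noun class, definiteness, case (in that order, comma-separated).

Segment: ikh-hi-ak-ik-kitsash.
number: ik- → dual.
noun class: ak- → class I.
definiteness: hi/v- → indefinite.
case: ikh- → locative.

dual, class I, indefinite, locative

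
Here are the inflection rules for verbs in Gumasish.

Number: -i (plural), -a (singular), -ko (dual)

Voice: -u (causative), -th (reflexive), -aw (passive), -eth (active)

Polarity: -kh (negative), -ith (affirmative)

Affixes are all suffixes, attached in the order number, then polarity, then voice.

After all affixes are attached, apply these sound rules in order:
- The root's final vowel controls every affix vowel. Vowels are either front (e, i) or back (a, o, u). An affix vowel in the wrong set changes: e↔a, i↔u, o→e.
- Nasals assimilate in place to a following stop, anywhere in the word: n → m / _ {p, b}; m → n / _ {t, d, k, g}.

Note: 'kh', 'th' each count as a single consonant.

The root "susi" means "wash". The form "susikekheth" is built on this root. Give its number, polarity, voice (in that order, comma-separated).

dual, negative, active

Segment: susi-ko-kh-eth.
number: -ko → dual.
polarity: -kh → negative.
voice: -eth → active.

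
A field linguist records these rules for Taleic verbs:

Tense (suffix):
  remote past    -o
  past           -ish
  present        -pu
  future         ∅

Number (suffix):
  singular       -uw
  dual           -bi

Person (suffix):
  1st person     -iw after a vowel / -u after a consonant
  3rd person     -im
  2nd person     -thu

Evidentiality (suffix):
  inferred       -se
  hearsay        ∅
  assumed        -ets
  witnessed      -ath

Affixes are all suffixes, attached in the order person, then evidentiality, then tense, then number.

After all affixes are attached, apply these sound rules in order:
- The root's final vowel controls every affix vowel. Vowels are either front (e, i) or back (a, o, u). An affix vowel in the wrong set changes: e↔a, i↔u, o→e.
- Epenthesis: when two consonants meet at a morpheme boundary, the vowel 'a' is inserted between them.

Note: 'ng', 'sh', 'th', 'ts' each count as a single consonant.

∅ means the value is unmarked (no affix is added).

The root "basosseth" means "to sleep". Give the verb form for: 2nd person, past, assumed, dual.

Attach person 2nd person -thu → basosseththu.
Attach evidentiality assumed -ets → basosseththuets.
Attach tense past -ish → basosseththuetsish.
Attach number dual -bi → basosseththuetsishbi.
Apply vowel harmony: basosseththuetsishbi → basosseththietsishbi.
Apply epenthesis: basosseththietsishbi → basossethathietsishabi.

basossethathietsishabi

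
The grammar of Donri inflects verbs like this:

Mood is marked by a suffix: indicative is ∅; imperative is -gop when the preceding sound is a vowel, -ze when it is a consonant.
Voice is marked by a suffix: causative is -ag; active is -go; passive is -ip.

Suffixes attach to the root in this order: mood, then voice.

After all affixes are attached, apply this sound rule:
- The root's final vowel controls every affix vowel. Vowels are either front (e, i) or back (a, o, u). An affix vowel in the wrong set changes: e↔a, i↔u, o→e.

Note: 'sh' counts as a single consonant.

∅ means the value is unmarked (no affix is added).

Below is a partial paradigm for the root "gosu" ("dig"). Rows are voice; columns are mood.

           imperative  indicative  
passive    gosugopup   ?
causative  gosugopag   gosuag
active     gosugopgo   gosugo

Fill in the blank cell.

gosuup

mood = indicative: zero marking, form stays gosu.
Attach voice passive -ip → gosuip.
Apply vowel harmony: gosuip → gosuup.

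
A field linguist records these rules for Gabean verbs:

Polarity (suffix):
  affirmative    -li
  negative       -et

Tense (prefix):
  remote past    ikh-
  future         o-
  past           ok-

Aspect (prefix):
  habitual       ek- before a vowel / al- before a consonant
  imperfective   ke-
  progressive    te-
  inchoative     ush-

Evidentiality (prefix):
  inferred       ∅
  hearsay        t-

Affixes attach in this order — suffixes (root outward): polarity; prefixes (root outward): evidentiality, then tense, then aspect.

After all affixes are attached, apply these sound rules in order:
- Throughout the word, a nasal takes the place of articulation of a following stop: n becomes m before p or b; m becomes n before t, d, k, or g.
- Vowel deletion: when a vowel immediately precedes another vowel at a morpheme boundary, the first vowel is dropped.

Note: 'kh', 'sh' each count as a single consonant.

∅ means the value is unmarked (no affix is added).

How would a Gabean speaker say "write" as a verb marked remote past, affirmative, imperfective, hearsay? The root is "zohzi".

kikhtzohzili

Attach evidentiality hearsay t- → tzohzi.
Attach polarity affirmative -li → tzohzili.
Attach tense remote past ikh- → ikhtzohzili.
Attach aspect imperfective ke- → keikhtzohzili.
Nasal assimilation: no change.
Apply vowel deletion: keikhtzohzili → kikhtzohzili.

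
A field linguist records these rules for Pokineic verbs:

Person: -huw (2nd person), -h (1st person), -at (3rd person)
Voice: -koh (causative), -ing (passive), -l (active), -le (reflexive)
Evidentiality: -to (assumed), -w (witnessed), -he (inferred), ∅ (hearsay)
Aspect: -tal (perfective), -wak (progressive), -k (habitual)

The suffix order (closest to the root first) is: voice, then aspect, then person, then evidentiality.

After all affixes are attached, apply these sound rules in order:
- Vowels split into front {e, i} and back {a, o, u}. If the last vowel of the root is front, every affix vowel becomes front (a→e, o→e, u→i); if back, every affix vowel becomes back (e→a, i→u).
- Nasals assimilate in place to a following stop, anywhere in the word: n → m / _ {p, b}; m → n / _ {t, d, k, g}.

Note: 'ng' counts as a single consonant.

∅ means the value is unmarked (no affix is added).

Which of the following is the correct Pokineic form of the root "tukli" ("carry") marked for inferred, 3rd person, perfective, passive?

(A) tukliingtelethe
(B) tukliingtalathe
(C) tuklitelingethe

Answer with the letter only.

Attach voice passive -ing → tukliing.
Attach aspect perfective -tal → tukliingtal.
Attach person 3rd person -at → tukliingtalat.
Attach evidentiality inferred -he → tukliingtalathe.
Apply vowel harmony: tukliingtalathe → tukliingtelethe.
Nasal assimilation: no change.
So the correct form is tukliingtelethe, option (A).
(C) tuklitelingethe is wrong: it has the affixes in the wrong order.
(B) tukliingtalathe is wrong: it fails to apply the sound rule(s).

A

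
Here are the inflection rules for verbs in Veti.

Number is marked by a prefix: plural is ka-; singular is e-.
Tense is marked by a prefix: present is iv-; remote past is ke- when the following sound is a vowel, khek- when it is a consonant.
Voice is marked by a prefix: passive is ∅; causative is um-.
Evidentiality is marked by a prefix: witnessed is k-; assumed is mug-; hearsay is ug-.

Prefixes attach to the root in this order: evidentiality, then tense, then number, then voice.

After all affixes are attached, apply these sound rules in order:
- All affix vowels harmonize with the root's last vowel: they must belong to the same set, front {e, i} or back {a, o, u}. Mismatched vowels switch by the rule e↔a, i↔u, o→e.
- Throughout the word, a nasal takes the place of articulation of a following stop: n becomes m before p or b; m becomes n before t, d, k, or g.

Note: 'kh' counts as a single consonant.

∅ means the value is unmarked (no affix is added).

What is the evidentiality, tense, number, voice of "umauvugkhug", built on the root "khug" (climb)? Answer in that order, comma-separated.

Segment: um-e-iv-ug-khug.
evidentiality: ug- → hearsay.
tense: iv- → present.
number: e- → singular.
voice: um- → causative.

hearsay, present, singular, causative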